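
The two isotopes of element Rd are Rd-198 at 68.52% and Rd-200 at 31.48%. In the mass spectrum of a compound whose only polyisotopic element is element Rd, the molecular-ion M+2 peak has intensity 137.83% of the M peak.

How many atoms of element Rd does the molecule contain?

For n independent Rd atoms, I(M+2)/I(M) = n · (abundance Rd-200) / (abundance Rd-198) = n · 0.3148/0.6852.
n = 1.3783 × 0.6852/0.3148 = 3.00 ≈ 3

3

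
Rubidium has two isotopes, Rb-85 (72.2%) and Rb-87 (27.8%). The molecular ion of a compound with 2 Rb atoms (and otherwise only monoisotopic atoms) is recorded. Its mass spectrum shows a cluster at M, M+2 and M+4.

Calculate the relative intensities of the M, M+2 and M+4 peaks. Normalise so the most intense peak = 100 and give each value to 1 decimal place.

100.0 : 77.0 : 14.8

Expanding (0.722 + 0.278)^2:
P(M) = 0.722^2 = 0.521284
P(M+2) = 2 × 0.722^1 × 0.278^1 = 0.401432
P(M+4) = 0.278^2 = 0.077284
The M peak is largest (0.521284); scaling to 100 gives 100.0 : 77.0 : 14.8.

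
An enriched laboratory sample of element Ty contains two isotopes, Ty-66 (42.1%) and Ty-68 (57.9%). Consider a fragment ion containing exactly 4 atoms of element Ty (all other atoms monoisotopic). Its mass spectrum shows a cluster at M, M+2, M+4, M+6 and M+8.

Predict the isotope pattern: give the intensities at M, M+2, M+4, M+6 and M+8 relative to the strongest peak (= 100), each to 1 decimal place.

8.8 : 48.5 : 100.0 : 91.7 : 31.5

Expanding (0.421 + 0.579)^4:
P(M) = 0.421^4 = 0.031414
P(M+2) = 4 × 0.421^3 × 0.579^1 = 0.172816
P(M+4) = 6 × 0.421^2 × 0.579^2 = 0.356511
P(M+6) = 4 × 0.421^1 × 0.579^3 = 0.326872
P(M+8) = 0.579^4 = 0.112387
The M+4 peak is largest (0.356511); scaling to 100 gives 8.8 : 48.5 : 100.0 : 91.7 : 31.5.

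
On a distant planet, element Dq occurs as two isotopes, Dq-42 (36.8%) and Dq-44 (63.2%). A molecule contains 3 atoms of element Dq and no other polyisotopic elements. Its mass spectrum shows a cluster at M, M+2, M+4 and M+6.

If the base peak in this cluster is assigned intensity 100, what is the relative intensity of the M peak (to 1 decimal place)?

Term probabilities: M 0.0498, M+2 0.2568, M+4 0.4410, M+6 0.2524. Base peak = M+4.
P(M+4) = C(3,2) × 0.368^1 × 0.632^2 = 3 × 0.3680 × 0.399424 = 0.440964 (base)
P(M) = C(3,0) × 0.368^3 × 0.632^0 = 1 × 0.04983603 × 1.0000 = 0.049836
Relative intensity = 0.049836 / 0.440964 × 100 = 11.3

11.3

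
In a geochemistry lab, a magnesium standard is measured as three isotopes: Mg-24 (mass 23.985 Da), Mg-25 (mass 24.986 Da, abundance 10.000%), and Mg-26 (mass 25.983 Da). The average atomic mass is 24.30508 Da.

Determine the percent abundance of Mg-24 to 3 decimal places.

78.990%

The remaining 90.000% is split between Mg-24 (fraction x) and Mg-26 (fraction 0.90000 − x).
Substituting: 23.985x + 25.983(0.90000 − x) = 21.80648
(23.985 − 25.983)x = -1.57822  ⇒  x = 0.78990, y = 0.11010
Mg-24: 78.990%, Mg-26: 11.010%.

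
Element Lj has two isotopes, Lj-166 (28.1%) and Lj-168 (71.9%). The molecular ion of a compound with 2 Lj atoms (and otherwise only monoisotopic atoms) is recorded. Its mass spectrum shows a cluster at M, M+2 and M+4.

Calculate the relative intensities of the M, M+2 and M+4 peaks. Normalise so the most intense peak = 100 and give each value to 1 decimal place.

The 2 Lj atoms are independent, so intensities follow the terms of (0.281 + 0.719)^2.
P(M) = 0.281^2 = 0.078961
P(M+2) = 2 × 0.281^1 × 0.719^1 = 0.404078
P(M+4) = 0.719^2 = 0.516961
The M+4 peak is largest (0.516961); scaling to 100 gives 15.3 : 78.2 : 100.0.

15.3 : 78.2 : 100.0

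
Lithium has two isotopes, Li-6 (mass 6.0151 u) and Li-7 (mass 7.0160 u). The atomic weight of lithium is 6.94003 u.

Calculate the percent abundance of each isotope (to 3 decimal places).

With x = fraction of Li-6 (so Li-7 is 1 − x):
6.0151·x + 7.0160·(1 − x) = 6.94003
(6.0151 − 7.0160)·x = 6.94003 − 7.0160
x = -0.07597 / -1.0009 = 0.07590 → 7.590% Li-6, 92.410% Li-7.

Li-6: 7.590%, Li-7: 92.410%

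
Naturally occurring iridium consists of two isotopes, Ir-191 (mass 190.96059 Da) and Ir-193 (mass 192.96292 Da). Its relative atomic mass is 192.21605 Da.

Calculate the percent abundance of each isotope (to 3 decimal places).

Ir-191: 37.300%, Ir-193: 62.700%

Let x be the fractional abundance of Ir-191; then Ir-193 has abundance 1 − x.
190.96059·x + 192.96292·(1 − x) = 192.21605
(190.96059 − 192.96292)·x = 192.21605 − 192.96292
x = -0.74687 / -2.00233 = 0.37300 → 37.300% Ir-191, 62.700% Ir-193.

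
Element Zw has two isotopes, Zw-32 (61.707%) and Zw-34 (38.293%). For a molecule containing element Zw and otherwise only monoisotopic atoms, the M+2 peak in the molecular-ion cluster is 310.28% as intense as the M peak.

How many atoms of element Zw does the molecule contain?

The M+2/M ratio from n Zw atoms is n · q/p = n · 0.38293/0.61707.
n = 3.1028 × 0.61707/0.38293 = 5.00 ≈ 5

5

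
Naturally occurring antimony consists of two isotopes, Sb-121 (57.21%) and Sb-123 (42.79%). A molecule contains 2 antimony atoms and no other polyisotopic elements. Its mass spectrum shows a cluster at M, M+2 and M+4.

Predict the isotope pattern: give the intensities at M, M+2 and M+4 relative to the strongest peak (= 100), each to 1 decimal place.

Each Sb atom is independently Sb-121 (p = 0.5721) or Sb-123 (q = 0.4279); the cluster is the binomial expansion (p + q)^2.
P(M) = 0.5721^2 = 0.327298
P(M+2) = 2 × 0.5721^1 × 0.4279^1 = 0.489603
P(M+4) = 0.4279^2 = 0.183098
The M+2 peak is largest (0.489603); scaling to 100 gives 66.8 : 100.0 : 37.4.

66.8 : 100.0 : 37.4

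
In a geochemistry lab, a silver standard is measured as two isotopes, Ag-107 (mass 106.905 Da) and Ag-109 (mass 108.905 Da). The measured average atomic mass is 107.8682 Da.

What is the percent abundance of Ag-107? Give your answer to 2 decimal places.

Writing the weighted mean with unknown fraction x of Ag-107:
106.905·x + 108.905·(1 − x) = 107.8682
(106.905 − 108.905)·x = 107.8682 − 108.905
x = -1.0368 / -2.000 = 0.51840 → 51.84% Ag-107, 48.16% Ag-109.

51.84%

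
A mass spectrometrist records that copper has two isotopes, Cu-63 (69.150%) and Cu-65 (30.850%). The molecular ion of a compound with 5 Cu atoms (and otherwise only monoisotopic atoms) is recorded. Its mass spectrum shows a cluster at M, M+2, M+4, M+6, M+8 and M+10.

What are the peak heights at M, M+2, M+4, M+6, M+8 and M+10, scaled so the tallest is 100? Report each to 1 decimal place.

Each Cu atom is independently Cu-63 (p = 0.69150) or Cu-65 (q = 0.30850); the cluster is the binomial expansion (p + q)^5.
P(M) = 0.69150^5 = 0.158111
P(M+2) = 5 × 0.69150^4 × 0.30850^1 = 0.352691
P(M+4) = 10 × 0.69150^3 × 0.30850^2 = 0.314693
P(M+6) = 10 × 0.69150^2 × 0.30850^3 = 0.140394
P(M+8) = 5 × 0.69150^1 × 0.30850^4 = 0.031317
P(M+10) = 0.30850^5 = 0.002794
The M+2 peak is largest (0.352691); scaling to 100 gives 44.8 : 100.0 : 89.2 : 39.8 : 8.9 : 0.8.

44.8 : 100.0 : 89.2 : 39.8 : 8.9 : 0.8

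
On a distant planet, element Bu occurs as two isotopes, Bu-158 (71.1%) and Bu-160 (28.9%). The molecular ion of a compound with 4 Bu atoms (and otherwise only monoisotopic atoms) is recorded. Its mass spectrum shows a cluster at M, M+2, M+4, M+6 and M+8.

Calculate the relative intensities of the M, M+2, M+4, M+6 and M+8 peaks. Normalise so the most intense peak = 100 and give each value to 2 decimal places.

Each Bu atom is independently Bu-158 (p = 0.711) or Bu-160 (q = 0.289); the cluster is the binomial expansion (p + q)^4.
P(M) = 0.711^4 = 0.255551
P(M+2) = 4 × 0.711^3 × 0.289^1 = 0.415496
P(M+4) = 6 × 0.711^2 × 0.289^2 = 0.253330
P(M+6) = 4 × 0.711^1 × 0.289^3 = 0.068647
P(M+8) = 0.289^4 = 0.006976
The M+2 peak is largest (0.415496); scaling to 100 gives 61.51 : 100.00 : 60.97 : 16.52 : 1.68.

61.51 : 100.00 : 60.97 : 16.52 : 1.68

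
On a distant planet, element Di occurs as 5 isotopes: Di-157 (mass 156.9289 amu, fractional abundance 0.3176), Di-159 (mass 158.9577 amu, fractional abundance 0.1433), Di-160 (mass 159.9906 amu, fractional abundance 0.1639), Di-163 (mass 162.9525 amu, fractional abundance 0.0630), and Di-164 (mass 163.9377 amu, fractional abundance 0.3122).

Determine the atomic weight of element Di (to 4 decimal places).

Weight each isotope mass by its fractional abundance: 0.3176 × 156.9289 + 0.1433 × 158.9577 + 0.1639 × 159.9906 + 0.0630 × 162.9525 + 0.3122 × 163.9377
= 49.84062 + 22.77864 + 26.22246 + 10.26601 + 51.18135 = 160.28908 amu

160.2891 amu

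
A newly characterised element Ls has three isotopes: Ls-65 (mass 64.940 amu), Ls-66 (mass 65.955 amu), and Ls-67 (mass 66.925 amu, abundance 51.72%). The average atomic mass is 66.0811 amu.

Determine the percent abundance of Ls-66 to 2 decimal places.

11.28%

The remaining 48.28% is split between Ls-65 (fraction x) and Ls-66 (fraction 0.4828 − x).
Substituting: 64.940x + 65.955(0.4828 − x) = 31.46749
(64.940 − 65.955)x = -0.375584  ⇒  x = 0.37003, y = 0.11277
Ls-65: 37.00%, Ls-66: 11.28%.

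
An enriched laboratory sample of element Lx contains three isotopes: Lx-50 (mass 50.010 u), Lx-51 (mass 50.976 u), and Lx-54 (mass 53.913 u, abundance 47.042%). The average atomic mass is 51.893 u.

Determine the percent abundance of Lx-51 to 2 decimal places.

The remaining 52.958% is split between Lx-50 (fraction x) and Lx-51 (fraction 0.52958 − x).
Substituting: 50.010x + 50.976(0.52958 − x) = 26.53124654
(50.010 − 50.976)x = -0.46462354  ⇒  x = 0.48098, y = 0.04860
Lx-50: 48.10%, Lx-51: 4.86%.

4.86%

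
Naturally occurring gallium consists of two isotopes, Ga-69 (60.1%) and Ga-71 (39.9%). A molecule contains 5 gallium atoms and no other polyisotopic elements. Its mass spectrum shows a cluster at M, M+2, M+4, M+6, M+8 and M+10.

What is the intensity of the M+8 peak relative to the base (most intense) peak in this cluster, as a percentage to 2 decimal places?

22.04%

Binomial terms of (0.601 + 0.399)^5: M 0.0784, M+2 0.2603, M+4 0.3456, M+6 0.2294, M+8 0.0762, M+10 0.0101 → M+4 is the base peak.
P(M+4) = C(5,2) × 0.601^3 × 0.399^2 = 10 × 0.2170818 × 0.159201 = 0.345596 (base)
P(M+8) = C(5,4) × 0.601^1 × 0.399^4 = 5 × 0.6010 × 0.02534496 = 0.076162
Relative intensity = 0.076162 / 0.345596 × 100 = 22.04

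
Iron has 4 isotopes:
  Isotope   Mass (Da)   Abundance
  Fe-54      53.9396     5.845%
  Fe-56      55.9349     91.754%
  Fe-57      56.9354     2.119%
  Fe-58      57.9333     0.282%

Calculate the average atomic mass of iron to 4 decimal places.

55.8451 Da

Average mass = Σ (abundance × isotope mass) = 0.05845 × 53.9396 + 0.91754 × 55.9349 + 0.02119 × 56.9354 + 0.00282 × 57.9333
= 3.15277 + 51.32251 + 1.20646 + 0.16337 = 55.84511 Da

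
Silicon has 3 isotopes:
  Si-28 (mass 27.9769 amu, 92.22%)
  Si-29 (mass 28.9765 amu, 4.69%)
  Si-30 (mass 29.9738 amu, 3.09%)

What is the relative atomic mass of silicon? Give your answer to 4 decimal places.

28.0855 amu

Average mass = Σ (abundance × isotope mass) = 0.9222 × 27.9769 + 0.0469 × 28.9765 + 0.0309 × 29.9738
= 25.80030 + 1.35900 + 0.92619 = 28.08549 amu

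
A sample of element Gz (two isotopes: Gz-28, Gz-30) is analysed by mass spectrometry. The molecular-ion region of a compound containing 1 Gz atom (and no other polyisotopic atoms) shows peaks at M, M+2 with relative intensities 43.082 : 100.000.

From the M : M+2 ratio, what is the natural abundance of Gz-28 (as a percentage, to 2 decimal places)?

If p is the fraction of Gz that is Gz-28, then I(M+2)/I(M) = [C(1,1)·p^0·(1−p)] / p^1 = 1·(1−p)/p = 100.000/43.082 = 2.3212
(1−p)/p = 2.3212/1 = 2.3212  ⇒  p = 1/(1 + 2.3212) = 0.3011
Gz-28: 30.11%, Gz-30: 69.89%.

30.11%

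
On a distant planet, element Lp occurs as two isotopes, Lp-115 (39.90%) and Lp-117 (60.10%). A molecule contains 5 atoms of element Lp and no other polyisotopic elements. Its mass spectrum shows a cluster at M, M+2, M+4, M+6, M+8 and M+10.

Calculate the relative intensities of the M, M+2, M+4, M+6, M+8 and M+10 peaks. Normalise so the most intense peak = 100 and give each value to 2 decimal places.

2.93 : 22.04 : 66.39 : 100.00 : 75.31 : 22.69

The 5 Lp atoms are independent, so intensities follow the terms of (0.3990 + 0.6010)^5.
P(M) = 0.3990^5 = 0.010113
P(M+2) = 5 × 0.3990^4 × 0.6010^1 = 0.076162
P(M+4) = 10 × 0.3990^3 × 0.6010^2 = 0.229439
P(M+6) = 10 × 0.3990^2 × 0.6010^3 = 0.345596
P(M+8) = 5 × 0.3990^1 × 0.6010^4 = 0.260280
P(M+10) = 0.6010^5 = 0.078410
The M+6 peak is largest (0.345596); scaling to 100 gives 2.93 : 22.04 : 66.39 : 100.00 : 75.31 : 22.69.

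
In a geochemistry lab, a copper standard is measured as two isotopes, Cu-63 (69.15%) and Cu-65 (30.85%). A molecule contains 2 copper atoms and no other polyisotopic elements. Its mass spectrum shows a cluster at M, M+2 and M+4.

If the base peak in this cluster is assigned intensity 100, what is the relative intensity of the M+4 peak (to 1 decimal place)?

Binomial terms of (0.6915 + 0.3085)^2: M 0.4782, M+2 0.4267, M+4 0.0952 → M is the base peak.
P(M) = C(2,0) × 0.6915^2 × 0.3085^0 = 1 × 0.47817225 × 1.0000 = 0.478172 (base)
P(M+4) = C(2,2) × 0.6915^0 × 0.3085^2 = 1 × 1.0000 × 0.09517225 = 0.095172
Relative intensity = 0.095172 / 0.478172 × 100 = 19.9

19.9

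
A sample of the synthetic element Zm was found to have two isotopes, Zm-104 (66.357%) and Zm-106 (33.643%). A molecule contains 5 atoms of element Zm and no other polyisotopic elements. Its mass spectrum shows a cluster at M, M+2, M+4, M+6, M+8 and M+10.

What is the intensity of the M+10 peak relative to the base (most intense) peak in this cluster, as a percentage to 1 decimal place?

(0.66357 + 0.33643)^5 gives M 0.1287, M+2 0.3261, M+4 0.3307, M+6 0.1677, M+8 0.0425, M+10 0.0043; the largest is M+4.
P(M+4) = C(5,2) × 0.66357^3 × 0.33643^2 = 10 × 0.29218656 × 0.11318514 = 0.330712 (base)
P(M+10) = C(5,5) × 0.66357^0 × 0.33643^5 = 1 × 1.0000 × 0.00430996 = 0.004310
Relative intensity = 0.004310 / 0.330712 × 100 = 1.3

1.3%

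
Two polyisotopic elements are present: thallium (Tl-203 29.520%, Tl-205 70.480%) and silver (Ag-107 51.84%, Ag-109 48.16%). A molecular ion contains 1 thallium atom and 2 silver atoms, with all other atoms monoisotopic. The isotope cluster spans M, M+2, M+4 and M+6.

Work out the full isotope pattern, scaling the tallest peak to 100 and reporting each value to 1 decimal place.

18.9 : 80.1 : 100.0 : 38.9

Thallium pattern (n=1): 0.2952 : 0.7048
Silver pattern (n=2): 0.26873856 : 0.49932288 : 0.23193856
Convolve the two distributions (both contribute in 2-u steps):
  M: 0.2952×0.26873856 = 0.079332
  M+2: 0.2952×0.49932288 + 0.7048×0.26873856 = 0.336807
  M+4: 0.2952×0.23193856 + 0.7048×0.49932288 = 0.420391
  M+6: 0.7048×0.23193856 = 0.163470
Scale to base peak (0.420391) = 100: 18.9 : 80.1 : 100.0 : 38.9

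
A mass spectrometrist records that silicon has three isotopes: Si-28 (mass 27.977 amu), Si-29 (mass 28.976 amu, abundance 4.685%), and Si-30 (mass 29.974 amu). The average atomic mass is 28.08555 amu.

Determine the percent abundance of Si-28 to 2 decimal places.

The remaining 95.315% is split between Si-28 (fraction x) and Si-30 (fraction 0.95315 − x).
Substituting: 27.977x + 29.974(0.95315 − x) = 26.7280244
(27.977 − 29.974)x = -1.8416937  ⇒  x = 0.92223, y = 0.03092
Si-28: 92.22%, Si-30: 3.09%.

92.22%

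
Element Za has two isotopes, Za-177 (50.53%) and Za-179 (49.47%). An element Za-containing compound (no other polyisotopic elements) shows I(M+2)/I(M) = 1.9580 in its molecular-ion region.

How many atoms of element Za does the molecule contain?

2

The M+2/M ratio from n Za atoms is n · q/p = n · 0.4947/0.5053.
n = 1.9580 × 0.5053/0.4947 = 2.00 ≈ 2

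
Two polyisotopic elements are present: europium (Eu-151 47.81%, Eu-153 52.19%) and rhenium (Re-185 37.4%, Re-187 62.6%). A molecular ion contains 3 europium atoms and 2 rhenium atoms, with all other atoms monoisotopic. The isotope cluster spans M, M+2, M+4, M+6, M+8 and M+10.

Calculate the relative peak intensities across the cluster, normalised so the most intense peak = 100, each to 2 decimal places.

Europium pattern (n=3): 0.10928391 : 0.3578871 : 0.39067407 : 0.14215492
Rhenium pattern (n=2): 0.139876 : 0.468248 : 0.391876
Convolve the two distributions (both contribute in 2-u steps):
  M: 0.10928391×0.139876 = 0.015286
  M+2: 0.10928391×0.468248 + 0.3578871×0.139876 = 0.101232
  M+4: 0.10928391×0.391876 + 0.3578871×0.468248 + 0.39067407×0.139876 = 0.265052
  M+6: 0.3578871×0.391876 + 0.39067407×0.468248 + 0.14215492×0.139876 = 0.343064
  M+8: 0.39067407×0.391876 + 0.14215492×0.468248 = 0.219660
  M+10: 0.14215492×0.391876 = 0.055707
Scale to base peak (0.343064) = 100: 4.46 : 29.51 : 77.26 : 100.00 : 64.03 : 16.24

4.46 : 29.51 : 77.26 : 100.00 : 64.03 : 16.24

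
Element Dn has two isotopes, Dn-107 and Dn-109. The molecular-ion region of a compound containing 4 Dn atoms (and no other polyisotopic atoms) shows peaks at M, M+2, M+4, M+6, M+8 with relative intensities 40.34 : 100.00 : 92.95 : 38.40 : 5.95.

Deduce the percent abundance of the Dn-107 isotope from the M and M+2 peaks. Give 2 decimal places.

61.74%

Write p for the Dn-107 fraction. I(M+2)/I(M) = [C(4,1)·p^3·(1−p)] / p^4 = 4·(1−p)/p = 100.00/40.34 = 2.4789
(1−p)/p = 2.4789/4 = 0.6197  ⇒  p = 1/(1 + 0.6197) = 0.6174
Dn-107: 61.74%, Dn-109: 38.26%.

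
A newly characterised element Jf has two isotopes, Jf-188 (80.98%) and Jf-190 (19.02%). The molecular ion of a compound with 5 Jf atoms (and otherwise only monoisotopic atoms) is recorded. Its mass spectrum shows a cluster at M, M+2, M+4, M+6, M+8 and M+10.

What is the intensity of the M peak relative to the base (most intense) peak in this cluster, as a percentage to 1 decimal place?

85.2%

(0.8098 + 0.1902)^5 gives M 0.3482, M+2 0.4090, M+4 0.1921, M+6 0.0451, M+8 0.0053, M+10 0.0002; the largest is M+2.
P(M+2) = C(5,1) × 0.8098^4 × 0.1902^1 = 5 × 0.43004221 × 0.1902 = 0.408970 (base)
P(M) = C(5,0) × 0.8098^5 × 0.1902^0 = 1 × 0.34824819 × 1.0000 = 0.348248
Relative intensity = 0.348248 / 0.408970 × 100 = 85.2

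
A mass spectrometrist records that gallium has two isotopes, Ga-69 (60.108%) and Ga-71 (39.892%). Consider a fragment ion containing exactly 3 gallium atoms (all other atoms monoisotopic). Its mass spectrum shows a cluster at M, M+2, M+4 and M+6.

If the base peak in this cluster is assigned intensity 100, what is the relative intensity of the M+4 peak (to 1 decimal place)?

Binomial terms of (0.60108 + 0.39892)^3: M 0.2172, M+2 0.4324, M+4 0.2870, M+6 0.0635 → M+2 is the base peak.
P(M+2) = C(3,1) × 0.60108^2 × 0.39892^1 = 3 × 0.36129717 × 0.39892 = 0.432386 (base)
P(M+4) = C(3,2) × 0.60108^1 × 0.39892^2 = 3 × 0.60108 × 0.15913717 = 0.286963
Relative intensity = 0.286963 / 0.432386 × 100 = 66.4

66.4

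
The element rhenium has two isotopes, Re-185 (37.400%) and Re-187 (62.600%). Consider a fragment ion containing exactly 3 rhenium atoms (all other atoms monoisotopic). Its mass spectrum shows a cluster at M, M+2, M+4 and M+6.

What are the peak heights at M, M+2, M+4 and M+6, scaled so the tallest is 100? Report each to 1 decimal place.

11.9 : 59.7 : 100.0 : 55.8

Expanding (0.37400 + 0.62600)^3:
P(M) = 0.37400^3 = 0.052314
P(M+2) = 3 × 0.37400^2 × 0.62600^1 = 0.262687
P(M+4) = 3 × 0.37400^1 × 0.62600^2 = 0.439685
P(M+6) = 0.62600^3 = 0.245314
The M+4 peak is largest (0.439685); scaling to 100 gives 11.9 : 59.7 : 100.0 : 55.8.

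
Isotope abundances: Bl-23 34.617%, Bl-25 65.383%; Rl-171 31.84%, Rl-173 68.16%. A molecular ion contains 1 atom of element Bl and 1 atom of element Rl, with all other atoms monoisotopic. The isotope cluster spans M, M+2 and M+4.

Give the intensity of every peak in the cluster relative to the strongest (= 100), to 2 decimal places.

Element Bl pattern (n=1): 0.34617 : 0.65383
Element Rl pattern (n=1): 0.3184 : 0.6816
Convolve the two distributions (both contribute in 2-u steps):
  M: 0.34617×0.3184 = 0.110221
  M+2: 0.34617×0.6816 + 0.65383×0.3184 = 0.444129
  M+4: 0.65383×0.6816 = 0.445651
Scale to base peak (0.445651) = 100: 24.73 : 99.66 : 100.00

24.73 : 99.66 : 100.00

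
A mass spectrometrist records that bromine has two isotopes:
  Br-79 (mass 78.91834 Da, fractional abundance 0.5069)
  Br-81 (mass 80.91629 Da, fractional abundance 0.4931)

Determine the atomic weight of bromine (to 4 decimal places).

Ar = Σ fᵢ·mᵢ = 0.5069 × 78.91834 + 0.4931 × 80.91629
= 40.003707 + 39.899823 = 79.903530 Da

79.9035 Da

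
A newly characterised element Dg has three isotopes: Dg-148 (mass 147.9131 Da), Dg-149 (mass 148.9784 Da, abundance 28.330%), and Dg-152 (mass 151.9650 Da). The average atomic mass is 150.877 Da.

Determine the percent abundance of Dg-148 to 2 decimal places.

5.97%

Let x and y be the fractions of Dg-148 and Dg-152. Then x + y = 1 − 0.28330 = 0.71670 and 147.9131x + 151.9650y = 150.877 − 0.28330×148.9784 = 108.67141928.
Substituting: 147.9131x + 151.9650(0.71670 − x) = 108.67141928
(147.9131 − 151.9650)x = -0.24189622  ⇒  x = 0.05970, y = 0.65700
Dg-148: 5.97%, Dg-152: 65.70%.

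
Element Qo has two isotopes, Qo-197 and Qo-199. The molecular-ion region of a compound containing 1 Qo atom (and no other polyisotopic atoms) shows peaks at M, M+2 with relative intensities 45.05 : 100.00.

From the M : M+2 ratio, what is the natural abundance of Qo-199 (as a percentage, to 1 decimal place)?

If p is the fraction of Qo that is Qo-197, then I(M+2)/I(M) = [C(1,1)·p^0·(1−p)] / p^1 = 1·(1−p)/p = 100.00/45.05 = 2.2198
(1−p)/p = 2.2198/1 = 2.2198  ⇒  p = 1/(1 + 2.2198) = 0.3106
Qo-197: 31.1%, Qo-199: 68.9%.

68.9%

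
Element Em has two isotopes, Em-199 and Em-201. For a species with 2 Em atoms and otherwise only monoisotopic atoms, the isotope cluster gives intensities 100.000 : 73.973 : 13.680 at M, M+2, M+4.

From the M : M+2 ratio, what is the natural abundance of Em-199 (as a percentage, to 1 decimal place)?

73.0%

If p is the fraction of Em that is Em-199, then I(M+2)/I(M) = [C(2,1)·p^1·(1−p)] / p^2 = 2·(1−p)/p = 73.973/100.000 = 0.7397
(1−p)/p = 0.7397/2 = 0.3699  ⇒  p = 1/(1 + 0.3699) = 0.7300
Em-199: 73.0%, Em-201: 27.0%.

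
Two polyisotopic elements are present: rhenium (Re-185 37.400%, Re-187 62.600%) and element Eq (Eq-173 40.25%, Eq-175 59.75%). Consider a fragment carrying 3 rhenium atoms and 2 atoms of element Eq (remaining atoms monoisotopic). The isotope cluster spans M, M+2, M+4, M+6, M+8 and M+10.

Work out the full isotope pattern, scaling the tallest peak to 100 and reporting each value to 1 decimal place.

Rhenium pattern (n=3): 0.05231362 : 0.26268713 : 0.43968487 : 0.24531438
Element Eq pattern (n=2): 0.16200625 : 0.4809875 : 0.35700625
Convolve the two distributions (both contribute in 2-u steps):
  M: 0.05231362×0.16200625 = 0.008475
  M+2: 0.05231362×0.4809875 + 0.26268713×0.16200625 = 0.067719
  M+4: 0.05231362×0.35700625 + 0.26268713×0.4809875 + 0.43968487×0.16200625 = 0.216257
  M+6: 0.26268713×0.35700625 + 0.43968487×0.4809875 + 0.24531438×0.16200625 = 0.345006
  M+8: 0.43968487×0.35700625 + 0.24531438×0.4809875 = 0.274963
  M+10: 0.24531438×0.35700625 = 0.087579
Scale to base peak (0.345006) = 100: 2.5 : 19.6 : 62.7 : 100.0 : 79.7 : 25.4

2.5 : 19.6 : 62.7 : 100.0 : 79.7 : 25.4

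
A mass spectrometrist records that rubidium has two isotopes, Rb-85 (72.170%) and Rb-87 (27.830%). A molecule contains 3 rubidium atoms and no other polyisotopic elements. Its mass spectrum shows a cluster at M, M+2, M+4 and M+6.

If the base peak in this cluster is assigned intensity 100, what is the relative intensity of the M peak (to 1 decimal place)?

Binomial terms of (0.72170 + 0.27830)^3: M 0.3759, M+2 0.4349, M+4 0.1677, M+6 0.0216 → M+2 is the base peak.
P(M+2) = C(3,1) × 0.72170^2 × 0.27830^1 = 3 × 0.52085089 × 0.2783 = 0.434858 (base)
P(M) = C(3,0) × 0.72170^3 × 0.27830^0 = 1 × 0.37589809 × 1.0000 = 0.375898
Relative intensity = 0.375898 / 0.434858 × 100 = 86.4

86.4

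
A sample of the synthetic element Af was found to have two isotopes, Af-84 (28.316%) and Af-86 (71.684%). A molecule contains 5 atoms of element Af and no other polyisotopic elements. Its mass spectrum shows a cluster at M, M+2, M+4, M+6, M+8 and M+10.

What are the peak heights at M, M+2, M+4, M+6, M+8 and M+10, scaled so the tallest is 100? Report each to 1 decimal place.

0.5 : 6.2 : 31.2 : 79.0 : 100.0 : 50.6

Expanding (0.28316 + 0.71684)^5:
P(M) = 0.28316^5 = 0.001820
P(M+2) = 5 × 0.28316^4 × 0.71684^1 = 0.023042
P(M+4) = 10 × 0.28316^3 × 0.71684^2 = 0.116665
P(M+6) = 10 × 0.28316^2 × 0.71684^3 = 0.295346
P(M+8) = 5 × 0.28316^1 × 0.71684^4 = 0.373844
P(M+10) = 0.71684^5 = 0.189283
The M+8 peak is largest (0.373844); scaling to 100 gives 0.5 : 6.2 : 31.2 : 79.0 : 100.0 : 50.6.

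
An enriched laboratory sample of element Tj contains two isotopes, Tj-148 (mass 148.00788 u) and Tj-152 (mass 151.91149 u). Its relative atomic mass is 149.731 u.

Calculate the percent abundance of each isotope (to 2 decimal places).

Tj-148: 55.86%, Tj-152: 44.14%

With x = fraction of Tj-148 (so Tj-152 is 1 − x):
148.00788·x + 151.91149·(1 − x) = 149.731
(148.00788 − 151.91149)·x = 149.731 − 151.91149
x = -2.18049 / -3.90361 = 0.55858 → 55.86% Tj-148, 44.14% Tj-152.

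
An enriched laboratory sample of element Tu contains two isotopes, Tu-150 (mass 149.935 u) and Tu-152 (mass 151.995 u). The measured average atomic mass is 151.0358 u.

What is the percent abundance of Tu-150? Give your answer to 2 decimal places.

Writing the weighted mean with unknown fraction x of Tu-150:
149.935·x + 151.995·(1 − x) = 151.0358
(149.935 − 151.995)·x = 151.0358 − 151.995
x = -0.9592 / -2.060 = 0.46563 → 46.56% Tu-150, 53.44% Tu-152.

46.56%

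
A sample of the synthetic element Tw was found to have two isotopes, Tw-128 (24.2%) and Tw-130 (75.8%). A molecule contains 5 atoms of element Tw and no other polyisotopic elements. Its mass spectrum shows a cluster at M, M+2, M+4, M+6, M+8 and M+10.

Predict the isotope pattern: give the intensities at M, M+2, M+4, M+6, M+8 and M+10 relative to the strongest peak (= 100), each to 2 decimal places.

0.21 : 3.25 : 20.39 : 63.85 : 100.00 : 62.64

The 5 Tw atoms are independent, so intensities follow the terms of (0.242 + 0.758)^5.
P(M) = 0.242^5 = 0.000830
P(M+2) = 5 × 0.242^4 × 0.758^1 = 0.012999
P(M+4) = 10 × 0.242^3 × 0.758^2 = 0.081430
P(M+6) = 10 × 0.242^2 × 0.758^3 = 0.255058
P(M+8) = 5 × 0.242^1 × 0.758^4 = 0.399450
P(M+10) = 0.758^5 = 0.250234
The M+8 peak is largest (0.399450); scaling to 100 gives 0.21 : 3.25 : 20.39 : 63.85 : 100.00 : 62.64.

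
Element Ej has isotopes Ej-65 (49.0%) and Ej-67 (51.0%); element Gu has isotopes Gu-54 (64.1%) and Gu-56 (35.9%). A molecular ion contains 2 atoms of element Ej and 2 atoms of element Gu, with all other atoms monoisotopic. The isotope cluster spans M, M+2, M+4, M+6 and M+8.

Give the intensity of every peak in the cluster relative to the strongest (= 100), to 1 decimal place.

Element Ej pattern (n=2): 0.2401 : 0.4998 : 0.2601
Element Gu pattern (n=2): 0.410881 : 0.460238 : 0.128881
Convolve the two distributions (both contribute in 2-u steps):
  M: 0.2401×0.410881 = 0.098653
  M+2: 0.2401×0.460238 + 0.4998×0.410881 = 0.315861
  M+4: 0.2401×0.128881 + 0.4998×0.460238 + 0.2601×0.410881 = 0.367841
  M+6: 0.4998×0.128881 + 0.2601×0.460238 = 0.184123
  M+8: 0.2601×0.128881 = 0.033522
Scale to base peak (0.367841) = 100: 26.8 : 85.9 : 100.0 : 50.1 : 9.1

26.8 : 85.9 : 100.0 : 50.1 : 9.1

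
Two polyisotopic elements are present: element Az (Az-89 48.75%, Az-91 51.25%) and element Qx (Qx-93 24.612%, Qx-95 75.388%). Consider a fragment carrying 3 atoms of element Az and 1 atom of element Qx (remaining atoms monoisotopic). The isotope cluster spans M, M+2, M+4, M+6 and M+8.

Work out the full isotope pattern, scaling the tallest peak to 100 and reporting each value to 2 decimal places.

Element Az pattern (n=3): 0.11585742 : 0.36539648 : 0.38413477 : 0.13461133
Element Qx pattern (n=1): 0.24612 : 0.75388
Convolve the two distributions (both contribute in 2-u steps):
  M: 0.11585742×0.24612 = 0.028515
  M+2: 0.11585742×0.75388 + 0.36539648×0.24612 = 0.177274
  M+4: 0.36539648×0.75388 + 0.38413477×0.24612 = 0.370008
  M+6: 0.38413477×0.75388 + 0.13461133×0.24612 = 0.322722
  M+8: 0.13461133×0.75388 = 0.101481
Scale to base peak (0.370008) = 100: 7.71 : 47.91 : 100.00 : 87.22 : 27.43

7.71 : 47.91 : 100.00 : 87.22 : 27.43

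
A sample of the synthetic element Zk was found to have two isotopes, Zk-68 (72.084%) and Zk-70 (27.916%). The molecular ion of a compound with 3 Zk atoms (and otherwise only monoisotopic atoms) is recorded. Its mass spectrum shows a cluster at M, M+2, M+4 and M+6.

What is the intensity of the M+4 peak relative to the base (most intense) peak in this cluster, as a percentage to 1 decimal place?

(0.72084 + 0.27916)^3 gives M 0.3746, M+2 0.4352, M+4 0.1685, M+6 0.0218; the largest is M+2.
P(M+2) = C(3,1) × 0.72084^2 × 0.27916^1 = 3 × 0.51961031 × 0.27916 = 0.435163 (base)
P(M+4) = C(3,2) × 0.72084^1 × 0.27916^2 = 3 × 0.72084 × 0.07793031 = 0.168526
Relative intensity = 0.168526 / 0.435163 × 100 = 38.7

38.7%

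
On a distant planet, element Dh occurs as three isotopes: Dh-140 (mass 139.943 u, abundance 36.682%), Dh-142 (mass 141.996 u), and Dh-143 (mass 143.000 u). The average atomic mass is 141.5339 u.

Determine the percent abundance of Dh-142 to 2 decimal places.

34.34%

The remaining 63.318% is split between Dh-142 (fraction x) and Dh-143 (fraction 0.63318 − x).
Substituting: 141.996x + 143.000(0.63318 − x) = 90.20000874
(141.996 − 143.000)x = -0.34473126  ⇒  x = 0.34336, y = 0.28982
Dh-142: 34.34%, Dh-143: 28.98%.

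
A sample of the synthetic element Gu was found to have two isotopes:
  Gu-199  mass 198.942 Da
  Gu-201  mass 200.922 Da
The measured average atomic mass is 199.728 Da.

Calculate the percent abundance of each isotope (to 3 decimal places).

Let x be the fractional abundance of Gu-199; then Gu-201 has abundance 1 − x.
198.942·x + 200.922·(1 − x) = 199.728
(198.942 − 200.922)·x = 199.728 − 200.922
x = -1.194 / -1.980 = 0.60303 → 60.303% Gu-199, 39.697% Gu-201.

Gu-199: 60.303%, Gu-201: 39.697%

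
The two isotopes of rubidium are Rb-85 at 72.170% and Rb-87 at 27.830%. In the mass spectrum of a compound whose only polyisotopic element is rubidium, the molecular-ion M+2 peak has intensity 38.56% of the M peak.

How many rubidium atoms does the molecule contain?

1

For n independent Rb atoms, I(M+2)/I(M) = n · (abundance Rb-87) / (abundance Rb-85) = n · 0.27830/0.72170.
n = 0.3856 × 0.72170/0.27830 = 1.00 ≈ 1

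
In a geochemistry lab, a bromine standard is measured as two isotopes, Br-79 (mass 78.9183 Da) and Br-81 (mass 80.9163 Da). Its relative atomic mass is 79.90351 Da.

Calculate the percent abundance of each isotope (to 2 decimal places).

Writing the weighted mean with unknown fraction x of Br-79:
78.9183·x + 80.9163·(1 − x) = 79.90351
(78.9183 − 80.9163)·x = 79.90351 − 80.9163
x = -1.01279 / -1.9980 = 0.50690 → 50.69% Br-79, 49.31% Br-81.

Br-79: 50.69%, Br-81: 49.31%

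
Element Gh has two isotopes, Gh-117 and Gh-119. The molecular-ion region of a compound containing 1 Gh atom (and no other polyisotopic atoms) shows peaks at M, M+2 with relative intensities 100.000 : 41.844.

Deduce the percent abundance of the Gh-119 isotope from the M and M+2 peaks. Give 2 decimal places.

29.50%

Write p for the Gh-117 fraction. I(M+2)/I(M) = [C(1,1)·p^0·(1−p)] / p^1 = 1·(1−p)/p = 41.844/100.000 = 0.4184
(1−p)/p = 0.4184/1 = 0.4184  ⇒  p = 1/(1 + 0.4184) = 0.7050
Gh-117: 70.50%, Gh-119: 29.50%.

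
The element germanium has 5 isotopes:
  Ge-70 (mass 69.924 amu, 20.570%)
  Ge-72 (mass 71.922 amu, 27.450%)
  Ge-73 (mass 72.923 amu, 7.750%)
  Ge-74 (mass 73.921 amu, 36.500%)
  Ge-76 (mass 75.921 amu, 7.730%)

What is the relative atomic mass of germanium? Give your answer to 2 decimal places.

72.63 amu

The abundance-weighted mean is 0.20570 × 69.924 + 0.27450 × 71.922 + 0.07750 × 72.923 + 0.36500 × 73.921 + 0.07730 × 75.921
= 14.3834 + 19.7426 + 5.6515 + 26.9812 + 5.8687 = 72.6274 amu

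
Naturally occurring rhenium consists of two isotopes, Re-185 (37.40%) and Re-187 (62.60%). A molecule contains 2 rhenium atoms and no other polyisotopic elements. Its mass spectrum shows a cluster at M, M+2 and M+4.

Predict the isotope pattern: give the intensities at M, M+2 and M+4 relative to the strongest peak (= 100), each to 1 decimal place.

The 2 Re atoms are independent, so intensities follow the terms of (0.3740 + 0.6260)^2.
P(M) = 0.3740^2 = 0.139876
P(M+2) = 2 × 0.3740^1 × 0.6260^1 = 0.468248
P(M+4) = 0.6260^2 = 0.391876
The M+2 peak is largest (0.468248); scaling to 100 gives 29.9 : 100.0 : 83.7.

29.9 : 100.0 : 83.7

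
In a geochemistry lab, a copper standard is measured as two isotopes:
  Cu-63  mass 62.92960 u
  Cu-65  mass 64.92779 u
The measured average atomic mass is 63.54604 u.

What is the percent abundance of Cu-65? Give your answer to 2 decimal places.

30.85%

Writing the weighted mean with unknown fraction x of Cu-63:
62.92960·x + 64.92779·(1 − x) = 63.54604
(62.92960 − 64.92779)·x = 63.54604 − 64.92779
x = -1.38175 / -1.99819 = 0.69150 → 69.15% Cu-63, 30.85% Cu-65.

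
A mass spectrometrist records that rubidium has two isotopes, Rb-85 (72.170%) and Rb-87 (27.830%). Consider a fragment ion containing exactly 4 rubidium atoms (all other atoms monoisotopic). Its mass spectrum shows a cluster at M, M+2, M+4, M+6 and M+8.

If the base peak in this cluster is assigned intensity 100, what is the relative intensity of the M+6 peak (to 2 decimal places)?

14.87

(0.72170 + 0.27830)^4 gives M 0.2713, M+2 0.4184, M+4 0.2420, M+6 0.0622, M+8 0.0060; the largest is M+2.
P(M+2) = C(4,1) × 0.72170^3 × 0.27830^1 = 4 × 0.37589809 × 0.2783 = 0.418450 (base)
P(M+6) = C(4,3) × 0.72170^1 × 0.27830^3 = 4 × 0.7217 × 0.02155458 = 0.062224
Relative intensity = 0.062224 / 0.418450 × 100 = 14.87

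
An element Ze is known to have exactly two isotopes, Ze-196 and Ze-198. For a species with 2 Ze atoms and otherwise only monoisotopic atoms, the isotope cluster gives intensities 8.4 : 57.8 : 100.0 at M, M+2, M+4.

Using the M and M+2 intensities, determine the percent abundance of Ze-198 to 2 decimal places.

77.48%

If p is the fraction of Ze that is Ze-196, then I(M+2)/I(M) = [C(2,1)·p^1·(1−p)] / p^2 = 2·(1−p)/p = 57.8/8.4 = 6.8810
(1−p)/p = 6.8810/2 = 3.4405  ⇒  p = 1/(1 + 3.4405) = 0.2252
Ze-196: 22.52%, Ze-198: 77.48%.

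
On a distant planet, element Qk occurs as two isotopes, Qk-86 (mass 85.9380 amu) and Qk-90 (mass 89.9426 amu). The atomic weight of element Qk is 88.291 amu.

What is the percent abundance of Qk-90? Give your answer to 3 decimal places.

Writing the weighted mean with unknown fraction x of Qk-86:
85.9380·x + 89.9426·(1 − x) = 88.291
(85.9380 − 89.9426)·x = 88.291 − 89.9426
x = -1.6516 / -4.0046 = 0.41243 → 41.243% Qk-86, 58.757% Qk-90.

58.757%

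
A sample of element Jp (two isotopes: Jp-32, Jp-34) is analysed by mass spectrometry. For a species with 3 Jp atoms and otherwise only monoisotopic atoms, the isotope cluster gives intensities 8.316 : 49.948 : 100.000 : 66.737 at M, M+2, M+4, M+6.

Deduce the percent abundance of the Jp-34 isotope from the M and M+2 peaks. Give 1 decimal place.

If p is the fraction of Jp that is Jp-32, then I(M+2)/I(M) = [C(3,1)·p^2·(1−p)] / p^3 = 3·(1−p)/p = 49.948/8.316 = 6.0063
(1−p)/p = 6.0063/3 = 2.0021  ⇒  p = 1/(1 + 2.0021) = 0.3331
Jp-32: 33.3%, Jp-34: 66.7%.

66.7%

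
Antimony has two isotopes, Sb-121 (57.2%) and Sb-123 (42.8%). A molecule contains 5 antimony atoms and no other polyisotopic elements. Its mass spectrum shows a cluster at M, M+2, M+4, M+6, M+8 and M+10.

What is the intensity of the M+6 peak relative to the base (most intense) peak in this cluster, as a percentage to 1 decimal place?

74.8%

Binomial terms of (0.572 + 0.428)^5: M 0.0612, M+2 0.2291, M+4 0.3428, M+6 0.2565, M+8 0.0960, M+10 0.0144 → M+4 is the base peak.
P(M+4) = C(5,2) × 0.572^3 × 0.428^2 = 10 × 0.18714925 × 0.183184 = 0.342827 (base)
P(M+6) = C(5,3) × 0.572^2 × 0.428^3 = 10 × 0.327184 × 0.07840275 = 0.256521
Relative intensity = 0.256521 / 0.342827 × 100 = 74.8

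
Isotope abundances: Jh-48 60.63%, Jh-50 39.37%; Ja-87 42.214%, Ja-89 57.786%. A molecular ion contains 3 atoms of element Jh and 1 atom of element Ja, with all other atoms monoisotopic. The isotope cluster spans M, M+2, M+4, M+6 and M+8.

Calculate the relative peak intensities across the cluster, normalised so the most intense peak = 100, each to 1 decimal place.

25.4 : 84.4 : 100.0 : 51.0 : 9.5

Element Jh pattern (n=3): 0.22287569 : 0.43417199 : 0.28192894 : 0.06102338
Element Ja pattern (n=1): 0.42214 : 0.57786
Convolve the two distributions (both contribute in 2-u steps):
  M: 0.22287569×0.42214 = 0.094085
  M+2: 0.22287569×0.57786 + 0.43417199×0.42214 = 0.312072
  M+4: 0.43417199×0.57786 + 0.28192894×0.42214 = 0.369904
  M+6: 0.28192894×0.57786 + 0.06102338×0.42214 = 0.188676
  M+8: 0.06102338×0.57786 = 0.035263
Scale to base peak (0.369904) = 100: 25.4 : 84.4 : 100.0 : 51.0 : 9.5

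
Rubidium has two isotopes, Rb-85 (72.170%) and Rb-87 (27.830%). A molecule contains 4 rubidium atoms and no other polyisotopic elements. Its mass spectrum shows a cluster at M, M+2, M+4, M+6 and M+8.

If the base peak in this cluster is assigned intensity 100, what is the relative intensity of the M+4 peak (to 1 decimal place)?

57.8

Term probabilities: M 0.2713, M+2 0.4184, M+4 0.2420, M+6 0.0622, M+8 0.0060. Base peak = M+2.
P(M+2) = C(4,1) × 0.72170^3 × 0.27830^1 = 4 × 0.37589809 × 0.2783 = 0.418450 (base)
P(M+4) = C(4,2) × 0.72170^2 × 0.27830^2 = 6 × 0.52085089 × 0.07745089 = 0.242042
Relative intensity = 0.242042 / 0.418450 × 100 = 57.8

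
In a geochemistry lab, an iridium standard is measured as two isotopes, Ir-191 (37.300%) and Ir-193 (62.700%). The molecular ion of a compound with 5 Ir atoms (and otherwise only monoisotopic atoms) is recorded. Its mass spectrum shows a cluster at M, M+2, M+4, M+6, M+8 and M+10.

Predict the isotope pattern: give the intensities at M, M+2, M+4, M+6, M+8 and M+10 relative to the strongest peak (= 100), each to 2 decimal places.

2.11 : 17.70 : 59.49 : 100.00 : 84.05 : 28.26

Expanding (0.37300 + 0.62700)^5:
P(M) = 0.37300^5 = 0.007220
P(M+2) = 5 × 0.37300^4 × 0.62700^1 = 0.060684
P(M+4) = 10 × 0.37300^3 × 0.62700^2 = 0.204015
P(M+6) = 10 × 0.37300^2 × 0.62700^3 = 0.342942
P(M+8) = 5 × 0.37300^1 × 0.62700^4 = 0.288237
P(M+10) = 0.62700^5 = 0.096903
The M+6 peak is largest (0.342942); scaling to 100 gives 2.11 : 17.70 : 59.49 : 100.00 : 84.05 : 28.26.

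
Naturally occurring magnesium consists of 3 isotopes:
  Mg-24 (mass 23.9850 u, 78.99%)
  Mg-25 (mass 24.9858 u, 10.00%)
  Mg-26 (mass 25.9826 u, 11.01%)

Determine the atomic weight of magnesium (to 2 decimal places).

24.31 u

Weight each isotope mass by its fractional abundance: 0.7899 × 23.9850 + 0.1000 × 24.9858 + 0.1101 × 25.9826
= 18.94575 + 2.49858 + 2.86068 = 24.30501 u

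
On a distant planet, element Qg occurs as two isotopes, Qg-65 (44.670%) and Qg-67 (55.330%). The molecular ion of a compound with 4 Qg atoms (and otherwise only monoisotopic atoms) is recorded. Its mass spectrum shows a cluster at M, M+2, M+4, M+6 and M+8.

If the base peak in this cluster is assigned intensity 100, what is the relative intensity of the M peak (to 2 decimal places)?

10.86

Term probabilities: M 0.0398, M+2 0.1973, M+4 0.3665, M+6 0.3027, M+8 0.0937. Base peak = M+4.
P(M+4) = C(4,2) × 0.44670^2 × 0.55330^2 = 6 × 0.19954089 × 0.30614089 = 0.366526 (base)
P(M) = C(4,0) × 0.44670^4 × 0.55330^0 = 1 × 0.03981657 × 1.0000 = 0.039817
Relative intensity = 0.039817 / 0.366526 × 100 = 10.86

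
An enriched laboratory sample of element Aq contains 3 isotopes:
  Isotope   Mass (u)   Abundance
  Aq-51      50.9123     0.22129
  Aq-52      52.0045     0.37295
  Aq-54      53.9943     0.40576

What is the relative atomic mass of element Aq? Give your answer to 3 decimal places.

Ar = Σ fᵢ·mᵢ = 0.22129 × 50.9123 + 0.37295 × 52.0045 + 0.40576 × 53.9943
= 11.26638 + 19.39508 + 21.90873 = 52.57019 u

52.570 u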